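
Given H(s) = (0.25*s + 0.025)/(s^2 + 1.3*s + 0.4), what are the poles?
Set denominator = 0: s^2 + 1.3*s + 0.4 = (s + 0.5)(s + 0.8) = 0 → Poles: -0.5, -0.8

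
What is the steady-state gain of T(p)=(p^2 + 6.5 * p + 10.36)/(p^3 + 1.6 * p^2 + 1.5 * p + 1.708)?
DC gain = T(0) = num(0)/den(0) = 10.36/1.708 = 6.066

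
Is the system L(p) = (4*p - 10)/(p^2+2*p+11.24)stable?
Denominator: p^2 + 2*p + 11.24. Poles: -1 + 3.2j, -1 - 3.2j. All Re(p)<0: Yes (stable)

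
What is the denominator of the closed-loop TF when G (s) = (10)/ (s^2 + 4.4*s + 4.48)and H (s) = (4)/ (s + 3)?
Characteristic poly = G_den * H_den + G_num * H_num = (s^3 + 7.4*s^2 + 17.68*s + 13.44) + (40) = s^3 + 7.4*s^2 + 17.68*s + 53.44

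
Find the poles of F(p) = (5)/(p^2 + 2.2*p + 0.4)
Set denominator = 0: p^2 + 2.2*p + 0.4 = (p + 2)(p + 0.2) = 0 → Poles: -0.2, -2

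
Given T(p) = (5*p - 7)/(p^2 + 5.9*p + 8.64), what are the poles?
Set denominator = 0: p^2 + 5.9*p + 8.64 = (p + 2.7)(p + 3.2) = 0 → Poles: -2.7, -3.2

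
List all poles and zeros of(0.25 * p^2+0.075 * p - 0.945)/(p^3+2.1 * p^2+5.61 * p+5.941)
Set denominator = 0: p^3 + 2.1*p^2 + 5.61*p + 5.941 = (p + 1.3)(p^2 + 0.8*p + 4.57) = 0 → Poles: -0.4 + 2.1j, -0.4 - 2.1j, -1.3
Set numerator = 0: 0.25*p^2 + 0.075*p - 0.945 = 0.25*(p - 1.8)(p + 2.1) = 0 → Zeros: -2.1, 1.8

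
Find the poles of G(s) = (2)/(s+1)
Set denominator = 0: s + 1 = 0 → Poles: -1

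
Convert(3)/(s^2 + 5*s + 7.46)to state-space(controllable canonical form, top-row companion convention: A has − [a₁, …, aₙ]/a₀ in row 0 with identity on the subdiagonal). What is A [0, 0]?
Reachable canonical form for den = s^2 + 5*s + 7.46: top row of A = -[a₁,a₂,...,aₙ]/a₀, ones on the subdiagonal, zeros elsewhere.
A = [[-5, -7.46], [1, 0]].
A[0,0] = -5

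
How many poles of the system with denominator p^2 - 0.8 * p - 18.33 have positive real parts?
p^2 - 0.8*p - 18.33 = (p - 4.7)(p + 3.9). Poles: -3.9, 4.7. RHP poles (Re>0): 1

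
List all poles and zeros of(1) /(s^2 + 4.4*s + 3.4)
Set denominator = 0: s^2 + 4.4*s + 3.4 = (s + 3.4)(s + 1) = 0 → Poles: -1, -3.4
Numerator is a nonzero constant (1) → Zeros: none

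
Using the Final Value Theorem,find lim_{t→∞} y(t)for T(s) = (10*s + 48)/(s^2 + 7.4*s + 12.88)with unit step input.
FVT: lim_{t→∞} y(t) = lim_{s→0} s*Y(s) where Y(s) = T(s)/s.
= lim_{s→0} T(s) = T(0) = num(0)/den(0) = 48/12.88 = 3.727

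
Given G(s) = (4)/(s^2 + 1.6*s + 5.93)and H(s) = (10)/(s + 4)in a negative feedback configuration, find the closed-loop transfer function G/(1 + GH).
Closed-loop T = G/(1+GH).
Numerator: G_num * H_den = 4*s + 16.
Denominator: G_den * H_den + G_num * H_num = (s^3 + 5.6*s^2 + 12.33*s + 23.72) + (40) = s^3 + 5.6*s^2 + 12.33*s + 63.72.
T(s) = (4*s + 16)/(s^3 + 5.6*s^2 + 12.33*s + 63.72)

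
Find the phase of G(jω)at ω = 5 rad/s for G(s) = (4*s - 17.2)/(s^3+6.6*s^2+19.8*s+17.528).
Substitute s = j*5: G(j5) = 0.0899268 - 0.151473j.
∠G(j5) = atan2(Im, Re) = atan2(-0.151473, 0.0899268) = -59.30°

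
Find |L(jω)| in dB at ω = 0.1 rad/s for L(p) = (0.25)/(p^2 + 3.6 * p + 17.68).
Substitute p = j*0.1: L(j0.1) = 0.0141424 - 0.00028813j.
|L(j0.1)| = sqrt(Re² + Im²) = 0.01415.
20*log₁₀(0.01415) = -36.99 dB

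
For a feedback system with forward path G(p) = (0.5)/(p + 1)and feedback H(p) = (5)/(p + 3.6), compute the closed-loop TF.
Closed-loop T = G/(1+GH).
Numerator: G_num * H_den = 0.5*p + 1.8.
Denominator: G_den * H_den + G_num * H_num = (p^2 + 4.6*p + 3.6) + (2.5) = p^2 + 4.6*p + 6.1.
T(p) = (0.5*p + 1.8)/(p^2 + 4.6*p + 6.1)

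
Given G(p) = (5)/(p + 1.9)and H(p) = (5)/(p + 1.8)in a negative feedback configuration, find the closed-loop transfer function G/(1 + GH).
Closed-loop T = G/(1+GH).
Numerator: G_num * H_den = 5*p + 9.
Denominator: G_den * H_den + G_num * H_num = (p^2 + 3.7*p + 3.42) + (25) = p^2 + 3.7*p + 28.42.
T(p) = (5*p + 9)/(p^2 + 3.7*p + 28.42)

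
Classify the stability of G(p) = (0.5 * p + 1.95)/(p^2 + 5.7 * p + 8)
Denominator: p^2 + 5.7*p + 8 = (p + 2.5)(p + 3.2). Poles: -2.5, -3.2. Stable (all poles in LHP)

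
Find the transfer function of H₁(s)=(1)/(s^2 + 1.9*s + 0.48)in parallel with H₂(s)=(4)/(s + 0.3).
Parallel: H = H₁ + H₂ = (n₁·d₂ + n₂·d₁)/(d₁·d₂).
n₁·d₂ = s + 0.3. n₂·d₁ = 4*s^2 + 7.6*s + 1.92. Sum = 4*s^2 + 8.6*s + 2.22. d₁·d₂ = s^3 + 2.2*s^2 + 1.05*s + 0.144.
H(s) = (4*s^2 + 8.6*s + 2.22)/(s^3 + 2.2*s^2 + 1.05*s + 0.144)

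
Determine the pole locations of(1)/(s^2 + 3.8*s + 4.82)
Set denominator = 0: s^2 + 3.8*s + 4.82 = 0 → Poles: -1.9 + 1.1j, -1.9 - 1.1j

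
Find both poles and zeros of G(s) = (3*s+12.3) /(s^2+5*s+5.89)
Set denominator = 0: s^2 + 5*s + 5.89 = (s + 3.1)(s + 1.9) = 0 → Poles: -1.9, -3.1
Set numerator = 0: 3*s + 12.3 = 0 → Zeros: -4.1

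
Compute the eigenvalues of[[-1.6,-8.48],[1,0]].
Eigenvalues solve det(λI - A) = 0.
Characteristic polynomial: λ^2 + 1.6*λ + 8.48 = 0.
Roots: -0.8 + 2.8j, -0.8 - 2.8j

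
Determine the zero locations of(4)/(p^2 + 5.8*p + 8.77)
Numerator is a nonzero constant (4) → Zeros: none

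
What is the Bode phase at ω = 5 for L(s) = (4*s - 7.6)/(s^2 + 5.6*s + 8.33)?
Substitute s = j*5: L(j5) = 0.64667 - 0.113571j.
∠L(j5) = atan2(Im, Re) = atan2(-0.113571, 0.64667) = -9.96°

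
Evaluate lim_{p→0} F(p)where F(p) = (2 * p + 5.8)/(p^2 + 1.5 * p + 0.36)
DC gain = F(0) = num(0)/den(0) = 5.8/0.36 = 16.11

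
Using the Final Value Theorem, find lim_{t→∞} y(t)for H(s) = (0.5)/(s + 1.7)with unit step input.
FVT: lim_{t→∞} y(t) = lim_{s→0} s*Y(s) where Y(s) = H(s)/s.
= lim_{s→0} H(s) = H(0) = num(0)/den(0) = 0.5/1.7 = 0.2941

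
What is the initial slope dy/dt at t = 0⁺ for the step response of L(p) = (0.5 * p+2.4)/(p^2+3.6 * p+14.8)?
IVT: y'(0⁺) = lim_{p→∞} p²·Y(p) = lim_{p→∞} p·L(p).
deg(num) = 1, deg(den) = 2, relative degree = 1, so p·L(p) → (leading num)/(leading den) = 0.5/1 = 0.5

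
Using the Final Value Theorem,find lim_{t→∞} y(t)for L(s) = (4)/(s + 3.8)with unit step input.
FVT: lim_{t→∞} y(t) = lim_{s→0} s*Y(s) where Y(s) = L(s)/s.
= lim_{s→0} L(s) = L(0) = num(0)/den(0) = 4/3.8 = 1.053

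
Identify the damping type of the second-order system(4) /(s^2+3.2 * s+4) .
Standard form: ωn²/(s²+2ζωn·s+ωn²) gives ωn=2, ζ=0.8.
Underdamped (ζ = 0.8 < 1)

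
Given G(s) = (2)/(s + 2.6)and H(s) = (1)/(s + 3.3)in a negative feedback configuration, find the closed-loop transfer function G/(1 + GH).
Closed-loop T = G/(1+GH).
Numerator: G_num * H_den = 2*s + 6.6.
Denominator: G_den * H_den + G_num * H_num = (s^2 + 5.9*s + 8.58) + (2) = s^2 + 5.9*s + 10.58.
T(s) = (2*s + 6.6)/(s^2 + 5.9*s + 10.58)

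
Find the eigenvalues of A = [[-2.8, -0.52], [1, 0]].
Eigenvalues solve det(λI - A) = 0.
Characteristic polynomial: λ^2 + 2.8*λ + 0.52 = 0.
Factor: (λ + 2.6)(λ + 0.2) = 0.
Roots: -0.2, -2.6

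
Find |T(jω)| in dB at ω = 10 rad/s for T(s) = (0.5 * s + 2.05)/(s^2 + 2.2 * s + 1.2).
Substitute s = j*10: T(j10) = -0.00903231 - 0.0526185j.
|T(j10)| = sqrt(Re² + Im²) = 0.05339.
20*log₁₀(0.05339) = -25.45 dB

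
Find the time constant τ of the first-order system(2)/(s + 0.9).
First-order system: τ = -1/pole. Pole = -0.9. τ = -1/(-0.9) = 1.111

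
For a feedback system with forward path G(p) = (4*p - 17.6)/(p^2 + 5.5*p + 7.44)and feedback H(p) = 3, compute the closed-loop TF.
Closed-loop T = G/(1+GH).
Numerator: G_num * H_den = 4*p - 17.6.
Denominator: G_den * H_den + G_num * H_num = (p^2 + 5.5*p + 7.44) + (12*p - 52.8) = p^2 + 17.5*p - 45.36.
T(p) = (4*p - 17.6)/(p^2 + 17.5*p - 45.36)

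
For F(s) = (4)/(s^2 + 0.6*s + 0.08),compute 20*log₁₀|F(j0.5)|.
Substitute s = j*0.5: F(j0.5) = -5.71909 - 10.0925j.
|F(j0.5)| = sqrt(Re² + Im²) = 11.6.
20*log₁₀(11.6) = 21.29 dB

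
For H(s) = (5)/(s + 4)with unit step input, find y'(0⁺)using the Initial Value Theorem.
IVT: y'(0⁺) = lim_{s→∞} s²·Y(s) = lim_{s→∞} s·H(s).
deg(num) = 0, deg(den) = 1, relative degree = 1, so s·H(s) → (leading num)/(leading den) = 5/1 = 5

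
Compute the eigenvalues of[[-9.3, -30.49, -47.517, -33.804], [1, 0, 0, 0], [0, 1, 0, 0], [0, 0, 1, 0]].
Eigenvalues solve det(λI - A) = 0.
Characteristic polynomial: λ^4 + 9.3*λ^3 + 30.49*λ^2 + 47.517*λ + 33.804 = 0.
Factor: (λ + 2.4)(λ + 4.5)(λ^2 + 2.4*λ + 3.13) = 0.
Roots: -1.2 + 1.3j, -1.2 - 1.3j, -2.4, -4.5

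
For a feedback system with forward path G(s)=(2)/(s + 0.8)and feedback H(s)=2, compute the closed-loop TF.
Closed-loop T = G/(1+GH).
Numerator: G_num * H_den = 2.
Denominator: G_den * H_den + G_num * H_num = (s + 0.8) + (4) = s + 4.8.
T(s) = (2)/(s + 4.8)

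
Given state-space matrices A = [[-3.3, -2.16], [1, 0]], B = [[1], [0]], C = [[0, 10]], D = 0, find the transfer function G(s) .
G(s) = C(sI - A)⁻¹B + D.
Characteristic polynomial det(sI - A) = s^2 + 3.3*s + 2.16.
Numerator from C·adj(sI-A)·B + D·det(sI-A) = 10.
G(s) = (10)/(s^2 + 3.3*s + 2.16)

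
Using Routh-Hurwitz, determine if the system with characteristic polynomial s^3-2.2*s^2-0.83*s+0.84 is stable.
Routh array:
s^3: [1, -0.83]; s^2: [-2.2, 0.84]; s^1: [-0.448182]; s^0: [0.84]
First column: [1, -2.2, -0.448182, 0.84]. Sign changes = 2.
No, unstable (2 RHP root(s))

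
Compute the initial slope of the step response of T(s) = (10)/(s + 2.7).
IVT: y'(0⁺) = lim_{s→∞} s²·Y(s) = lim_{s→∞} s·T(s).
deg(num) = 0, deg(den) = 1, relative degree = 1, so s·T(s) → (leading num)/(leading den) = 10/1 = 10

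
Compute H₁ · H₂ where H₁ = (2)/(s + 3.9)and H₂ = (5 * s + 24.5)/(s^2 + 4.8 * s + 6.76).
Series: H = H₁ · H₂ = (n₁·n₂)/(d₁·d₂).
Num: n₁·n₂ = 10*s + 49. Den: d₁·d₂ = s^3 + 8.7*s^2 + 25.48*s + 26.364.
H(s) = (10*s + 49)/(s^3 + 8.7*s^2 + 25.48*s + 26.364)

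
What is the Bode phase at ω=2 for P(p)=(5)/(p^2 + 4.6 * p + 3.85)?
Substitute p = j*2: P(j2) = -0.0088587 - 0.543334j.
∠P(j2) = atan2(Im, Re) = atan2(-0.543334, -0.0088587) = -90.93°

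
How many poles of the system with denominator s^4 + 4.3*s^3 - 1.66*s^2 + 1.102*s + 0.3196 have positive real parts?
s^4 + 4.3*s^3 - 1.66*s^2 + 1.102*s + 0.3196 = (s + 0.2)(s + 4.7)(s^2 - 0.6*s + 0.34). Poles: -0.2, -4.7, 0.3 + 0.5j, 0.3 - 0.5j. RHP poles (Re>0): 2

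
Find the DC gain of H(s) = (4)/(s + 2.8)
DC gain = H(0) = num(0)/den(0) = 4/2.8 = 1.429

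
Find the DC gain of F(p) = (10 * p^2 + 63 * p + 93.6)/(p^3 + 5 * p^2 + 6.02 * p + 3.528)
DC gain = F(0) = num(0)/den(0) = 93.6/3.528 = 26.53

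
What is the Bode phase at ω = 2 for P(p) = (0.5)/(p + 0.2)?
Substitute p = j*2: P(j2) = 0.0247525 - 0.247525j.
∠P(j2) = atan2(Im, Re) = atan2(-0.247525, 0.0247525) = -84.29°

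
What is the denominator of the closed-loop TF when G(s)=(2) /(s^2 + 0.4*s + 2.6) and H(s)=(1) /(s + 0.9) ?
Characteristic poly = G_den * H_den + G_num * H_num = (s^3 + 1.3*s^2 + 2.96*s + 2.34) + (2) = s^3 + 1.3*s^2 + 2.96*s + 4.34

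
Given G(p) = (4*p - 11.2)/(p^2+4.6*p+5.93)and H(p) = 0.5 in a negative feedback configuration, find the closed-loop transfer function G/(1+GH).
Closed-loop T = G/(1+GH).
Numerator: G_num * H_den = 4*p - 11.2.
Denominator: G_den * H_den + G_num * H_num = (p^2 + 4.6*p + 5.93) + (2*p - 5.6) = p^2 + 6.6*p + 0.33.
T(p) = (4*p - 11.2)/(p^2 + 6.6*p + 0.33)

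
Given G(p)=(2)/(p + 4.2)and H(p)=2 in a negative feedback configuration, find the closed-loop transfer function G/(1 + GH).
Closed-loop T = G/(1+GH).
Numerator: G_num * H_den = 2.
Denominator: G_den * H_den + G_num * H_num = (p + 4.2) + (4) = p + 8.2.
T(p) = (2)/(p + 8.2)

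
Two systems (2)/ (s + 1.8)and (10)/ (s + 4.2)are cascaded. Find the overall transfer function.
Series: H = H₁ · H₂ = (n₁·n₂)/(d₁·d₂).
Num: n₁·n₂ = 20. Den: d₁·d₂ = s^2 + 6*s + 7.56.
H(s) = (20)/(s^2 + 6*s + 7.56)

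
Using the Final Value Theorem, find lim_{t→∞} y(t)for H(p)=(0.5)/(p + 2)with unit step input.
FVT: lim_{t→∞} y(t) = lim_{p→0} p*Y(p) where Y(p) = H(p)/p.
= lim_{p→0} H(p) = H(0) = num(0)/den(0) = 0.5/2 = 0.25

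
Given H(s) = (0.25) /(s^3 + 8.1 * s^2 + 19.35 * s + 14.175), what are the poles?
Set denominator = 0: s^3 + 8.1*s^2 + 19.35*s + 14.175 = (s + 1.5)(s + 2.1)(s + 4.5) = 0 → Poles: -1.5, -2.1, -4.5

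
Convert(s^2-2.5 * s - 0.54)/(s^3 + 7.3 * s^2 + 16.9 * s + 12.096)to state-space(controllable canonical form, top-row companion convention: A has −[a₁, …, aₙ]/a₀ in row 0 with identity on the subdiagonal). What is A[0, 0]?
Reachable canonical form for den = s^3 + 7.3*s^2 + 16.9*s + 12.096: top row of A = -[a₁,a₂,...,aₙ]/a₀, ones on the subdiagonal, zeros elsewhere.
A = [[-7.3, -16.9, -12.096], [1, 0, 0], [0, 1, 0]].
A[0,0] = -7.3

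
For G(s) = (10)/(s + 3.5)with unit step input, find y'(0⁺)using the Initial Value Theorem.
IVT: y'(0⁺) = lim_{s→∞} s²·Y(s) = lim_{s→∞} s·G(s).
deg(num) = 0, deg(den) = 1, relative degree = 1, so s·G(s) → (leading num)/(leading den) = 10/1 = 10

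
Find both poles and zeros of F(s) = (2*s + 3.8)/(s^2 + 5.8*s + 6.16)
Set denominator = 0: s^2 + 5.8*s + 6.16 = (s + 4.4)(s + 1.4) = 0 → Poles: -1.4, -4.4
Set numerator = 0: 2*s + 3.8 = 0 → Zeros: -1.9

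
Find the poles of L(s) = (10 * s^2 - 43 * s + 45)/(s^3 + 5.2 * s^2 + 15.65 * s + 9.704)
Set denominator = 0: s^3 + 5.2*s^2 + 15.65*s + 9.704 = (s + 0.8)(s^2 + 4.4*s + 12.13) = 0 → Poles: -0.8, -2.2 + 2.7j, -2.2 - 2.7j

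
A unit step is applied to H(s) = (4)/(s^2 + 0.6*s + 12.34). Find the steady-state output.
FVT: lim_{t→∞} y(t) = lim_{s→0} s*Y(s) where Y(s) = H(s)/s.
= lim_{s→0} H(s) = H(0) = num(0)/den(0) = 4/12.34 = 0.3241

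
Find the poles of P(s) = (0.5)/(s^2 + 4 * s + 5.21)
Set denominator = 0: s^2 + 4*s + 5.21 = 0 → Poles: -2 + 1.1j, -2 - 1.1j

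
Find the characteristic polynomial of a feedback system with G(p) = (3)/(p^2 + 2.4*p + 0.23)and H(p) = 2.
Characteristic poly = G_den * H_den + G_num * H_num = (p^2 + 2.4*p + 0.23) + (6) = p^2 + 2.4*p + 6.23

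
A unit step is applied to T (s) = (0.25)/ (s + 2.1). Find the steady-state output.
FVT: lim_{t→∞} y(t) = lim_{s→0} s*Y(s) where Y(s) = T(s)/s.
= lim_{s→0} T(s) = T(0) = num(0)/den(0) = 0.25/2.1 = 0.119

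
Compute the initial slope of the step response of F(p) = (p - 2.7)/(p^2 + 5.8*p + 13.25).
IVT: y'(0⁺) = lim_{p→∞} p²·Y(p) = lim_{p→∞} p·F(p).
deg(num) = 1, deg(den) = 2, relative degree = 1, so p·F(p) → (leading num)/(leading den) = 1/1 = 1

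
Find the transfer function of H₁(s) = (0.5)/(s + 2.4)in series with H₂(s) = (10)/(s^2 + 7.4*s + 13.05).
Series: H = H₁ · H₂ = (n₁·n₂)/(d₁·d₂).
Num: n₁·n₂ = 5. Den: d₁·d₂ = s^3 + 9.8*s^2 + 30.81*s + 31.32.
H(s) = (5)/(s^3 + 9.8*s^2 + 30.81*s + 31.32)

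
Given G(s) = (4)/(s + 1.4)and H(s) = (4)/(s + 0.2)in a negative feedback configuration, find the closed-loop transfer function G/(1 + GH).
Closed-loop T = G/(1+GH).
Numerator: G_num * H_den = 4*s + 0.8.
Denominator: G_den * H_den + G_num * H_num = (s^2 + 1.6*s + 0.28) + (16) = s^2 + 1.6*s + 16.28.
T(s) = (4*s + 0.8)/(s^2 + 1.6*s + 16.28)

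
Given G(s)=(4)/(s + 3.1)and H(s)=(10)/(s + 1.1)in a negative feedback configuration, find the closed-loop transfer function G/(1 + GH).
Closed-loop T = G/(1+GH).
Numerator: G_num * H_den = 4*s + 4.4.
Denominator: G_den * H_den + G_num * H_num = (s^2 + 4.2*s + 3.41) + (40) = s^2 + 4.2*s + 43.41.
T(s) = (4*s + 4.4)/(s^2 + 4.2*s + 43.41)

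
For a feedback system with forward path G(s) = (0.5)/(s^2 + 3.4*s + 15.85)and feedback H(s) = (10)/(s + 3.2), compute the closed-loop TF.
Closed-loop T = G/(1+GH).
Numerator: G_num * H_den = 0.5*s + 1.6.
Denominator: G_den * H_den + G_num * H_num = (s^3 + 6.6*s^2 + 26.73*s + 50.72) + (5) = s^3 + 6.6*s^2 + 26.73*s + 55.72.
T(s) = (0.5*s + 1.6)/(s^3 + 6.6*s^2 + 26.73*s + 55.72)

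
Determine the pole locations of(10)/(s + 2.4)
Set denominator = 0: s + 2.4 = 0 → Poles: -2.4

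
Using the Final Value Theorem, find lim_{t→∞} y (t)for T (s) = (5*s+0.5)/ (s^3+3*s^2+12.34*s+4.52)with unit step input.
FVT: lim_{t→∞} y(t) = lim_{s→0} s*Y(s) where Y(s) = T(s)/s.
= lim_{s→0} T(s) = T(0) = num(0)/den(0) = 0.5/4.52 = 0.1106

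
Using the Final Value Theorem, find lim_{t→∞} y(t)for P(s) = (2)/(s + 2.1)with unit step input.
FVT: lim_{t→∞} y(t) = lim_{s→0} s*Y(s) where Y(s) = P(s)/s.
= lim_{s→0} P(s) = P(0) = num(0)/den(0) = 2/2.1 = 0.9524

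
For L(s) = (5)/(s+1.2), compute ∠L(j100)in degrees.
Substitute s = j*100: L(j100) = 0.000599914 - 0.0499928j.
∠L(j100) = atan2(Im, Re) = atan2(-0.0499928, 0.000599914) = -89.31°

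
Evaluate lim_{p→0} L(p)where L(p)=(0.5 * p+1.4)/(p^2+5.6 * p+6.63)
DC gain = L(0) = num(0)/den(0) = 1.4/6.63 = 0.2112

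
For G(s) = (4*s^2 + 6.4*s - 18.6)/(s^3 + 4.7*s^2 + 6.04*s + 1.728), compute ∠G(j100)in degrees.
Substitute s = j*100: G(j100) = 0.00123995 - 0.0399845j.
∠G(j100) = atan2(Im, Re) = atan2(-0.0399845, 0.00123995) = -88.22°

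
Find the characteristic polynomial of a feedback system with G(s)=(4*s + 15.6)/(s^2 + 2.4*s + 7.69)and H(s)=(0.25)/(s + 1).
Characteristic poly = G_den * H_den + G_num * H_num = (s^3 + 3.4*s^2 + 10.09*s + 7.69) + (s + 3.9) = s^3 + 3.4*s^2 + 11.09*s + 11.59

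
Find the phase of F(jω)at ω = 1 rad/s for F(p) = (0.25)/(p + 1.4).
Substitute p = j*1: F(j1) = 0.118243 - 0.0844595j.
∠F(j1) = atan2(Im, Re) = atan2(-0.0844595, 0.118243) = -35.54°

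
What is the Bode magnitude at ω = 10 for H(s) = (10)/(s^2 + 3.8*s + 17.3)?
Substitute s = j*10: H(j10) = -0.0998396 - 0.0458755j.
|H(j10)| = sqrt(Re² + Im²) = 0.1099.
20*log₁₀(0.1099) = -19.18 dB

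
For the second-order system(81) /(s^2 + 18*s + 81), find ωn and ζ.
Standard form: ωn²/(s²+2ζωn·s+ωn²).
const=81=ωn² → ωn=9, s coeff=18=2ζωn → ζ=1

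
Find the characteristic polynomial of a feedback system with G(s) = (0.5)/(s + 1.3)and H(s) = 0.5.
Characteristic poly = G_den * H_den + G_num * H_num = (s + 1.3) + (0.25) = s + 1.55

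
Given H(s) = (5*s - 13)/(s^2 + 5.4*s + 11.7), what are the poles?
Set denominator = 0: s^2 + 5.4*s + 11.7 = 0 → Poles: -2.7 + 2.1j, -2.7 - 2.1j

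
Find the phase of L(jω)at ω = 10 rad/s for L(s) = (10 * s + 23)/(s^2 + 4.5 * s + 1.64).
Substitute s = j*10: L(j10) = 0.191263 - 0.92917j.
∠L(j10) = atan2(Im, Re) = atan2(-0.92917, 0.191263) = -78.37°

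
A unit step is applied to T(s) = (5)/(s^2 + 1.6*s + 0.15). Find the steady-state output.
FVT: lim_{t→∞} y(t) = lim_{s→0} s*Y(s) where Y(s) = T(s)/s.
= lim_{s→0} T(s) = T(0) = num(0)/den(0) = 5/0.15 = 33.33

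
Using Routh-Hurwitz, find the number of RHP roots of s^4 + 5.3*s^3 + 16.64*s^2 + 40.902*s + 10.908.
Routh array:
s^4: [1, 16.64, 10.908]; s^3: [5.3, 40.902]; s^2: [8.92264, 10.908]; s^1: [34.4227]; s^0: [10.908]
First column: [1, 5.3, 8.92264, 34.4227, 10.908]. Sign changes = RHP roots = 0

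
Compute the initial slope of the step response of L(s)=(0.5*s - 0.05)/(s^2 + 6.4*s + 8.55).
IVT: y'(0⁺) = lim_{s→∞} s²·Y(s) = lim_{s→∞} s·L(s).
deg(num) = 1, deg(den) = 2, relative degree = 1, so s·L(s) → (leading num)/(leading den) = 0.5/1 = 0.5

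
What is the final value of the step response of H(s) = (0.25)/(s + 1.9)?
FVT: lim_{t→∞} y(t) = lim_{s→0} s*Y(s) where Y(s) = H(s)/s.
= lim_{s→0} H(s) = H(0) = num(0)/den(0) = 0.25/1.9 = 0.1316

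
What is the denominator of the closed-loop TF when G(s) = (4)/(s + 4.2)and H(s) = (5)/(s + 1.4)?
Characteristic poly = G_den * H_den + G_num * H_num = (s^2 + 5.6*s + 5.88) + (20) = s^2 + 5.6*s + 25.88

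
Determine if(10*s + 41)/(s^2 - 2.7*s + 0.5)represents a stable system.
Denominator: s^2 - 2.7*s + 0.5 = (s - 2.5)(s - 0.2). Poles: 0.2, 2.5. All Re(p)<0: No (unstable)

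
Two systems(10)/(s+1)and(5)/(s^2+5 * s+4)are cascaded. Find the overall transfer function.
Series: H = H₁ · H₂ = (n₁·n₂)/(d₁·d₂).
Num: n₁·n₂ = 50. Den: d₁·d₂ = s^3 + 6*s^2 + 9*s + 4.
H(s) = (50)/(s^3 + 6*s^2 + 9*s + 4)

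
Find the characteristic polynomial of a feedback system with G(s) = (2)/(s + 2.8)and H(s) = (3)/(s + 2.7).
Characteristic poly = G_den * H_den + G_num * H_num = (s^2 + 5.5*s + 7.56) + (6) = s^2 + 5.5*s + 13.56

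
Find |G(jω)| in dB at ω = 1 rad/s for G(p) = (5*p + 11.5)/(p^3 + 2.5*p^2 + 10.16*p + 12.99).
Substitute p = j*1: G(j1) = 0.858153 - 0.272705j.
|G(j1)| = sqrt(Re² + Im²) = 0.9004.
20*log₁₀(0.9004) = -0.91 dB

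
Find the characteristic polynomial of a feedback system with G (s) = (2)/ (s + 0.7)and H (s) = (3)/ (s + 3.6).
Characteristic poly = G_den * H_den + G_num * H_num = (s^2 + 4.3*s + 2.52) + (6) = s^2 + 4.3*s + 8.52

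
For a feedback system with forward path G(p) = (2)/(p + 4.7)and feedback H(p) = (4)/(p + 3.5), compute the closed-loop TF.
Closed-loop T = G/(1+GH).
Numerator: G_num * H_den = 2*p + 7.
Denominator: G_den * H_den + G_num * H_num = (p^2 + 8.2*p + 16.45) + (8) = p^2 + 8.2*p + 24.45.
T(p) = (2*p + 7)/(p^2 + 8.2*p + 24.45)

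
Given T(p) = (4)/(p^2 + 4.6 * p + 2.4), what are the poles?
Set denominator = 0: p^2 + 4.6*p + 2.4 = (p + 4)(p + 0.6) = 0 → Poles: -0.6, -4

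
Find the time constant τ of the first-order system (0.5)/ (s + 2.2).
First-order system: τ = -1/pole. Pole = -2.2. τ = -1/(-2.2) = 0.4545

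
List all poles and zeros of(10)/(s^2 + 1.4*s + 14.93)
Set denominator = 0: s^2 + 1.4*s + 14.93 = 0 → Poles: -0.7 + 3.8j, -0.7 - 3.8j
Numerator is a nonzero constant (10) → Zeros: none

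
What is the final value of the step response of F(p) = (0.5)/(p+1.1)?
FVT: lim_{t→∞} y(t) = lim_{p→0} p*Y(p) where Y(p) = F(p)/p.
= lim_{p→0} F(p) = F(0) = num(0)/den(0) = 0.5/1.1 = 0.4545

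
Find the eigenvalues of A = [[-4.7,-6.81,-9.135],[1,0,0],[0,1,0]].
Eigenvalues solve det(λI - A) = 0.
Characteristic polynomial: λ^3 + 4.7*λ^2 + 6.81*λ + 9.135 = 0.
Factor: (λ + 3.5)(λ^2 + 1.2*λ + 2.61) = 0.
Roots: -0.6 + 1.5j, -0.6 - 1.5j, -3.5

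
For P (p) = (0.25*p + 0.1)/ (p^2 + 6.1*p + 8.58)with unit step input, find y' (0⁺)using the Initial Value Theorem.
IVT: y'(0⁺) = lim_{p→∞} p²·Y(p) = lim_{p→∞} p·P(p).
deg(num) = 1, deg(den) = 2, relative degree = 1, so p·P(p) → (leading num)/(leading den) = 0.25/1 = 0.25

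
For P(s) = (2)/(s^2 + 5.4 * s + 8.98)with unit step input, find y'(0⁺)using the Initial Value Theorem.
IVT: y'(0⁺) = lim_{s→∞} s²·Y(s) = lim_{s→∞} s·P(s).
deg(num) = 0, deg(den) = 2, relative degree = 2 ≥ 2, so s·P(s) → 0. Initial slope = 0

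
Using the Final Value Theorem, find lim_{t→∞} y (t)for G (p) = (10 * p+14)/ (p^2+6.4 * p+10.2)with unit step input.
FVT: lim_{t→∞} y(t) = lim_{p→0} p*Y(p) where Y(p) = G(p)/p.
= lim_{p→0} G(p) = G(0) = num(0)/den(0) = 14/10.2 = 1.373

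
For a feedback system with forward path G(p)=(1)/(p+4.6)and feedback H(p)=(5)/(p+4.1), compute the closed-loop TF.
Closed-loop T = G/(1+GH).
Numerator: G_num * H_den = p + 4.1.
Denominator: G_den * H_den + G_num * H_num = (p^2 + 8.7*p + 18.86) + (5) = p^2 + 8.7*p + 23.86.
T(p) = (p + 4.1)/(p^2 + 8.7*p + 23.86)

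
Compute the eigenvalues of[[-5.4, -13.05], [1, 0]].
Eigenvalues solve det(λI - A) = 0.
Characteristic polynomial: λ^2 + 5.4*λ + 13.05 = 0.
Roots: -2.7 + 2.4j, -2.7 - 2.4j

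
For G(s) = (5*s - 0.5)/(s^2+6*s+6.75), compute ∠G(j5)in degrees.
Substitute s = j*5: G(j5) = 0.615642 - 0.357849j.
∠G(j5) = atan2(Im, Re) = atan2(-0.357849, 0.615642) = -30.17°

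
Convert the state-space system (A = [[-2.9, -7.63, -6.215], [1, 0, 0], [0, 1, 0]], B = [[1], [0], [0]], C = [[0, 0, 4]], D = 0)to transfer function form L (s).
L(s) = C(sI - A)⁻¹B + D.
Characteristic polynomial det(sI - A) = s^3 + 2.9*s^2 + 7.63*s + 6.215.
Numerator from C·adj(sI-A)·B + D·det(sI-A) = 4.
L(s) = (4)/(s^3 + 2.9*s^2 + 7.63*s + 6.215)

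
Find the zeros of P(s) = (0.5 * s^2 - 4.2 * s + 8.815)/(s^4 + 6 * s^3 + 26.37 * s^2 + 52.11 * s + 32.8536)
Set numerator = 0: 0.5*s^2 - 4.2*s + 8.815 = 0.5*(s - 4.3)(s - 4.1) = 0 → Zeros: 4.1, 4.3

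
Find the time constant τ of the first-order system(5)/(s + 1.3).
First-order system: τ = -1/pole. Pole = -1.3. τ = -1/(-1.3) = 0.7692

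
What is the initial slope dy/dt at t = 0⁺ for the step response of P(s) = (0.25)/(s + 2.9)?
IVT: y'(0⁺) = lim_{s→∞} s²·Y(s) = lim_{s→∞} s·P(s).
deg(num) = 0, deg(den) = 1, relative degree = 1, so s·P(s) → (leading num)/(leading den) = 0.25/1 = 0.25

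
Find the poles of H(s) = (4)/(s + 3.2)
Set denominator = 0: s + 3.2 = 0 → Poles: -3.2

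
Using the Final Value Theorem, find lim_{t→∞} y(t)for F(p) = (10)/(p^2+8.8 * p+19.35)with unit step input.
FVT: lim_{t→∞} y(t) = lim_{p→0} p*Y(p) where Y(p) = F(p)/p.
= lim_{p→0} F(p) = F(0) = num(0)/den(0) = 10/19.35 = 0.5168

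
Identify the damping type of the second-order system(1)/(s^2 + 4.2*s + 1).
Standard form: ωn²/(s²+2ζωn·s+ωn²) gives ωn=1, ζ=2.1.
Overdamped (ζ = 2.1 > 1)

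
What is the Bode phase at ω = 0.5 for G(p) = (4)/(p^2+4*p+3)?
Substitute p = j*0.5: G(j0.5) = 0.951351 - 0.691892j.
∠G(j0.5) = atan2(Im, Re) = atan2(-0.691892, 0.951351) = -36.03°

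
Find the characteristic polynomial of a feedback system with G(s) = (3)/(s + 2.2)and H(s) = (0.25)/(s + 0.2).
Characteristic poly = G_den * H_den + G_num * H_num = (s^2 + 2.4*s + 0.44) + (0.75) = s^2 + 2.4*s + 1.19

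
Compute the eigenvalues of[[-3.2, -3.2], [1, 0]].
Eigenvalues solve det(λI - A) = 0.
Characteristic polynomial: λ^2 + 3.2*λ + 3.2 = 0.
Roots: -1.6 + 0.8j, -1.6 - 0.8j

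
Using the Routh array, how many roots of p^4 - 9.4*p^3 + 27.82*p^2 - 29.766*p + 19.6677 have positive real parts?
Routh array:
p^4: [1, 27.82, 19.6677]; p^3: [-9.4, -29.766]; p^2: [24.6534, 19.6677]; p^1: [-22.267]; p^0: [19.6677]
First column: [1, -9.4, 24.6534, -22.267, 19.6677]. Sign changes = RHP roots = 4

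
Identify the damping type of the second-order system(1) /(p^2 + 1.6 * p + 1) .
Standard form: ωn²/(p²+2ζωn·p+ωn²) gives ωn=1, ζ=0.8.
Underdamped (ζ = 0.8 < 1)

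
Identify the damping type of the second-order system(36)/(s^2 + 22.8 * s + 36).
Standard form: ωn²/(s²+2ζωn·s+ωn²) gives ωn=6, ζ=1.9.
Overdamped (ζ = 1.9 > 1)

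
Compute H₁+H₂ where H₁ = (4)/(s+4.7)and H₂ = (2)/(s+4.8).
Parallel: H = H₁ + H₂ = (n₁·d₂ + n₂·d₁)/(d₁·d₂).
n₁·d₂ = 4*s + 19.2. n₂·d₁ = 2*s + 9.4. Sum = 6*s + 28.6. d₁·d₂ = s^2 + 9.5*s + 22.56.
H(s) = (6*s + 28.6)/(s^2 + 9.5*s + 22.56)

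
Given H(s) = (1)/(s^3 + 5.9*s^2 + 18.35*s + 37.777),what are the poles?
Set denominator = 0: s^3 + 5.9*s^2 + 18.35*s + 37.777 = (s + 3.7)(s^2 + 2.2*s + 10.21) = 0 → Poles: -1.1 + 3j, -1.1 - 3j, -3.7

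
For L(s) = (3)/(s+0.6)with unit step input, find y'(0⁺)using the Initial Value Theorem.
IVT: y'(0⁺) = lim_{s→∞} s²·Y(s) = lim_{s→∞} s·L(s).
deg(num) = 0, deg(den) = 1, relative degree = 1, so s·L(s) → (leading num)/(leading den) = 3/1 = 3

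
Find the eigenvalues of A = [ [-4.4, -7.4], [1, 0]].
Eigenvalues solve det(λI - A) = 0.
Characteristic polynomial: λ^2 + 4.4*λ + 7.4 = 0.
Roots: -2.2 + 1.6j, -2.2 - 1.6j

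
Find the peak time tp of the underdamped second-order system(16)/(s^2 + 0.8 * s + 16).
Standard form: ωn²/(s²+2ζωn·s+ωn²) → ωn = 4, ζ = 0.1.
ωd = ωn·√(1-ζ²) = 4·√(1-0.1²) = 3.98.
tp = π/ωd = π/3.98 = 0.7894 s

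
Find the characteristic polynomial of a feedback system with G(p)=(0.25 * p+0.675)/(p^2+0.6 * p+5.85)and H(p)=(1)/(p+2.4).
Characteristic poly = G_den * H_den + G_num * H_num = (p^3 + 3*p^2 + 7.29*p + 14.04) + (0.25*p + 0.675) = p^3 + 3*p^2 + 7.54*p + 14.715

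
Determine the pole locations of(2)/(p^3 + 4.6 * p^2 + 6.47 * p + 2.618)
Set denominator = 0: p^3 + 4.6*p^2 + 6.47*p + 2.618 = (p + 2.2)(p + 0.7)(p + 1.7) = 0 → Poles: -0.7, -1.7, -2.2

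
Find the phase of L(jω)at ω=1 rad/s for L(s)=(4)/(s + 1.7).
Substitute s = j*1: L(j1) = 1.74807 - 1.02828j.
∠L(j1) = atan2(Im, Re) = atan2(-1.02828, 1.74807) = -30.47°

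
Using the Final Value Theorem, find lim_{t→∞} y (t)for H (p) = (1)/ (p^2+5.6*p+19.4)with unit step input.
FVT: lim_{t→∞} y(t) = lim_{p→0} p*Y(p) where Y(p) = H(p)/p.
= lim_{p→0} H(p) = H(0) = num(0)/den(0) = 1/19.4 = 0.05155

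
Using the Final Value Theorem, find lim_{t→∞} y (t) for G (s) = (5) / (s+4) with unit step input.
FVT: lim_{t→∞} y(t) = lim_{s→0} s*Y(s) where Y(s) = G(s)/s.
= lim_{s→0} G(s) = G(0) = num(0)/den(0) = 5/4 = 1.25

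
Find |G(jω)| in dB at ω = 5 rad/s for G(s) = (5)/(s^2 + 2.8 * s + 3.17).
Substitute s = j*5: G(j5) = -0.162293 - 0.104082j.
|G(j5)| = sqrt(Re² + Im²) = 0.1928.
20*log₁₀(0.1928) = -14.30 dB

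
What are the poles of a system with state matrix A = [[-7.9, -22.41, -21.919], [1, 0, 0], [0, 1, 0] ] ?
Eigenvalues solve det(λI - A) = 0.
Characteristic polynomial: λ^3 + 7.9*λ^2 + 22.41*λ + 21.919 = 0.
Factor: (λ + 2.3)(λ^2 + 5.6*λ + 9.53) = 0.
Roots: -2.3, -2.8 + 1.3j, -2.8 - 1.3j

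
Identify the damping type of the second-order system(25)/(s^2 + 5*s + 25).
Standard form: ωn²/(s²+2ζωn·s+ωn²) gives ωn=5, ζ=0.5.
Underdamped (ζ = 0.5 < 1)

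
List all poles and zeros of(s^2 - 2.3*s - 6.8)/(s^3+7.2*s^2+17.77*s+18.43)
Set denominator = 0: s^3 + 7.2*s^2 + 17.77*s + 18.43 = (s + 3.8)(s^2 + 3.4*s + 4.85) = 0 → Poles: -1.7 + 1.4j, -1.7 - 1.4j, -3.8
Set numerator = 0: s^2 - 2.3*s - 6.8 = (s - 4)(s + 1.7) = 0 → Zeros: -1.7, 4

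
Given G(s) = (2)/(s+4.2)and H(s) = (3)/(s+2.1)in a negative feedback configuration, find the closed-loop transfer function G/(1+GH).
Closed-loop T = G/(1+GH).
Numerator: G_num * H_den = 2*s + 4.2.
Denominator: G_den * H_den + G_num * H_num = (s^2 + 6.3*s + 8.82) + (6) = s^2 + 6.3*s + 14.82.
T(s) = (2*s + 4.2)/(s^2 + 6.3*s + 14.82)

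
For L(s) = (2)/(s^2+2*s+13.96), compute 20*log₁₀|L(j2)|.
Substitute s = j*2: L(j2) = 0.172914 - 0.0694435j.
|L(j2)| = sqrt(Re² + Im²) = 0.1863.
20*log₁₀(0.1863) = -14.59 dB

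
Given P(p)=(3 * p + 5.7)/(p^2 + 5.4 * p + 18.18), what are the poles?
Set denominator = 0: p^2 + 5.4*p + 18.18 = 0 → Poles: -2.7 + 3.3j, -2.7 - 3.3j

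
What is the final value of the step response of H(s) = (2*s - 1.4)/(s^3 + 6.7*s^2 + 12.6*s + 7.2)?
FVT: lim_{t→∞} y(t) = lim_{s→0} s*Y(s) where Y(s) = H(s)/s.
= lim_{s→0} H(s) = H(0) = num(0)/den(0) = -1.4/7.2 = -0.1944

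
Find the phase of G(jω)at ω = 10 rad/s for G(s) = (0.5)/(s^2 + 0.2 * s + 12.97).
Substitute s = j*10: G(j10) = -0.00574211 - 0.000131957j.
∠G(j10) = atan2(Im, Re) = atan2(-0.000131957, -0.00574211) = -178.68°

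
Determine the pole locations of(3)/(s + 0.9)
Set denominator = 0: s + 0.9 = 0 → Poles: -0.9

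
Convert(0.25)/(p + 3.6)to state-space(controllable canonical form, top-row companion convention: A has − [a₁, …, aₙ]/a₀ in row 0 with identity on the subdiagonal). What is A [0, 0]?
Reachable canonical form for den = p + 3.6: top row of A = -[a₁,a₂,...,aₙ]/a₀, ones on the subdiagonal, zeros elsewhere.
A = [[-3.6]].
A[0,0] = -3.6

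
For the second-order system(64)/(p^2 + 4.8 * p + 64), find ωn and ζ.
Standard form: ωn²/(p²+2ζωn·p+ωn²).
const=64=ωn² → ωn=8, p coeff=4.8=2ζωn → ζ=0.3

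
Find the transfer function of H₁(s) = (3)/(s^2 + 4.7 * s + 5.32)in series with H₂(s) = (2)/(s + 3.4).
Series: H = H₁ · H₂ = (n₁·n₂)/(d₁·d₂).
Num: n₁·n₂ = 6. Den: d₁·d₂ = s^3 + 8.1*s^2 + 21.3*s + 18.088.
H(s) = (6)/(s^3 + 8.1*s^2 + 21.3*s + 18.088)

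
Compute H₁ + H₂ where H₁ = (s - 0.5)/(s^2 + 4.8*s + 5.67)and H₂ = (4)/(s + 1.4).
Parallel: H = H₁ + H₂ = (n₁·d₂ + n₂·d₁)/(d₁·d₂).
n₁·d₂ = s^2 + 0.9*s - 0.7. n₂·d₁ = 4*s^2 + 19.2*s + 22.68. Sum = 5*s^2 + 20.1*s + 21.98. d₁·d₂ = s^3 + 6.2*s^2 + 12.39*s + 7.938.
H(s) = (5*s^2 + 20.1*s + 21.98)/(s^3 + 6.2*s^2 + 12.39*s + 7.938)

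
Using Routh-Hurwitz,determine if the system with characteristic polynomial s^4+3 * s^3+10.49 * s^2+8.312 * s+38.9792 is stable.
Routh array:
s^4: [1, 10.49, 38.9792]; s^3: [3, 8.312]; s^2: [7.71933, 38.9792]; s^1: [-6.83667]; s^0: [38.9792]
First column: [1, 3, 7.71933, -6.83667, 38.9792]. Sign changes = 2.
No, unstable (2 RHP root(s))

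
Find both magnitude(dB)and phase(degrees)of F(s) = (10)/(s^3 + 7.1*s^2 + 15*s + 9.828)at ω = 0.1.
Substitute s = j*0.1: F(j0.1) = 1.00127 - 0.153829j.
|F| = 20*log₁₀(sqrt(Re²+Im²)) = 0.11 dB.
∠F = atan2(Im, Re) = -8.73°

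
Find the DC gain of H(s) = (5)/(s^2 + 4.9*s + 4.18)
DC gain = H(0) = num(0)/den(0) = 5/4.18 = 1.196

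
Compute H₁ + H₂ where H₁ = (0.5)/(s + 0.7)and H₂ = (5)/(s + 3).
Parallel: H = H₁ + H₂ = (n₁·d₂ + n₂·d₁)/(d₁·d₂).
n₁·d₂ = 0.5*s + 1.5. n₂·d₁ = 5*s + 3.5. Sum = 5.5*s + 5. d₁·d₂ = s^2 + 3.7*s + 2.1.
H(s) = (5.5*s + 5)/(s^2 + 3.7*s + 2.1)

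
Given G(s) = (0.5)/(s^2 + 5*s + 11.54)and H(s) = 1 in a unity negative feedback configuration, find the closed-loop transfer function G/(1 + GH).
Closed-loop T = G/(1+GH).
Numerator: G_num * H_den = 0.5.
Denominator: G_den * H_den + G_num * H_num = (s^2 + 5*s + 11.54) + (0.5) = s^2 + 5*s + 12.04.
T(s) = (0.5)/(s^2 + 5*s + 12.04)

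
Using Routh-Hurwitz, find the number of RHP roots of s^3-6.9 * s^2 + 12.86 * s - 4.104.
Routh array:
s^3: [1, 12.86]; s^2: [-6.9, -4.104]; s^1: [12.2652]; s^0: [-4.104]
First column: [1, -6.9, 12.2652, -4.104]. Sign changes = RHP roots = 3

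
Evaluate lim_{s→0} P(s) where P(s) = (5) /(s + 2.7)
DC gain = P(0) = num(0)/den(0) = 5/2.7 = 1.852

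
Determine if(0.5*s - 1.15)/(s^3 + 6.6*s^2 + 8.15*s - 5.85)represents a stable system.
Denominator: s^3 + 6.6*s^2 + 8.15*s - 5.85 = (s - 0.5)(s + 2.6)(s + 4.5). Poles: -2.6, -4.5, 0.5. All Re(p)<0: No (unstable)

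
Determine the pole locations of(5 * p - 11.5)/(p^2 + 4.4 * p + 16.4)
Set denominator = 0: p^2 + 4.4*p + 16.4 = 0 → Poles: -2.2 + 3.4j, -2.2 - 3.4j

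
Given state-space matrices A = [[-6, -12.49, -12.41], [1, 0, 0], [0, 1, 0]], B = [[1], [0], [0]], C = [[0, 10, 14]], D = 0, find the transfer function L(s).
L(s) = C(sI - A)⁻¹B + D.
Characteristic polynomial det(sI - A) = s^3 + 6*s^2 + 12.49*s + 12.41.
Numerator from C·adj(sI-A)·B + D·det(sI-A) = 10*s + 14.
L(s) = (10*s + 14)/(s^3 + 6*s^2 + 12.49*s + 12.41)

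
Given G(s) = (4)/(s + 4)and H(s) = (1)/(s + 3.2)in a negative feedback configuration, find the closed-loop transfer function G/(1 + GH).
Closed-loop T = G/(1+GH).
Numerator: G_num * H_den = 4*s + 12.8.
Denominator: G_den * H_den + G_num * H_num = (s^2 + 7.2*s + 12.8) + (4) = s^2 + 7.2*s + 16.8.
T(s) = (4*s + 12.8)/(s^2 + 7.2*s + 16.8)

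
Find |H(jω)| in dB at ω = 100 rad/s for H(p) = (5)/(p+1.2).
Substitute p = j*100: H(j100) = 0.000599914 - 0.0499928j.
|H(j100)| = sqrt(Re² + Im²) = 0.05.
20*log₁₀(0.05) = -26.02 dB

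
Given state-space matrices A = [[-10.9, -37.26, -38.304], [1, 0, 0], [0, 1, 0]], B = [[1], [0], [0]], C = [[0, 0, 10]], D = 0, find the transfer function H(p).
H(p) = C(pI - A)⁻¹B + D.
Characteristic polynomial det(pI - A) = p^3 + 10.9*p^2 + 37.26*p + 38.304.
Numerator from C·adj(pI-A)·B + D·det(pI-A) = 10.
H(p) = (10)/(p^3 + 10.9*p^2 + 37.26*p + 38.304)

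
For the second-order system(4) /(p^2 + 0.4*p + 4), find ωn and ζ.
Standard form: ωn²/(p²+2ζωn·p+ωn²).
const=4=ωn² → ωn=2, p coeff=0.4=2ζωn → ζ=0.1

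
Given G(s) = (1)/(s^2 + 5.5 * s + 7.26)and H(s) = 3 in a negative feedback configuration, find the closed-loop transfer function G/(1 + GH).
Closed-loop T = G/(1+GH).
Numerator: G_num * H_den = 1.
Denominator: G_den * H_den + G_num * H_num = (s^2 + 5.5*s + 7.26) + (3) = s^2 + 5.5*s + 10.26.
T(s) = (1)/(s^2 + 5.5*s + 10.26)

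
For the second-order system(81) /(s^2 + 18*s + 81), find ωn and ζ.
Standard form: ωn²/(s²+2ζωn·s+ωn²).
const=81=ωn² → ωn=9, s coeff=18=2ζωn → ζ=1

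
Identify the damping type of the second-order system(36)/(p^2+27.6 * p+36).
Standard form: ωn²/(p²+2ζωn·p+ωn²) gives ωn=6, ζ=2.3.
Overdamped (ζ = 2.3 > 1)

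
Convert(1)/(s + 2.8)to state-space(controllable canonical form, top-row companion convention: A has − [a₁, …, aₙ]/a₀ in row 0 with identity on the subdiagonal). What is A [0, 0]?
Reachable canonical form for den = s + 2.8: top row of A = -[a₁,a₂,...,aₙ]/a₀, ones on the subdiagonal, zeros elsewhere.
A = [[-2.8]].
A[0,0] = -2.8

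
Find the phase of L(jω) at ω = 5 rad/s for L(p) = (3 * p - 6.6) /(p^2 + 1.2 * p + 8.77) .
Substitute p = j*5: L(j5) = 0.658348 - 0.680832j.
∠L(j5) = atan2(Im, Re) = atan2(-0.680832, 0.658348) = -45.96°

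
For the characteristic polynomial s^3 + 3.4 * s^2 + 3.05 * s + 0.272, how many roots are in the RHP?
s^3 + 3.4*s^2 + 3.05*s + 0.272 = (s + 1.6)(s + 1.7)(s + 0.1). Poles: -0.1, -1.6, -1.7. RHP poles (Re>0): 0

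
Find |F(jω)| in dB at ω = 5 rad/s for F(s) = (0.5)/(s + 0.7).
Substitute s = j*5: F(j5) = 0.0137309 - 0.0980777j.
|F(j5)| = sqrt(Re² + Im²) = 0.09903.
20*log₁₀(0.09903) = -20.08 dB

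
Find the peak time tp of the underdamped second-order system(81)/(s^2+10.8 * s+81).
Standard form: ωn²/(s²+2ζωn·s+ωn²) → ωn = 9, ζ = 0.6.
ωd = ωn·√(1-ζ²) = 9·√(1-0.6²) = 7.2.
tp = π/ωd = π/7.2 = 0.4363 s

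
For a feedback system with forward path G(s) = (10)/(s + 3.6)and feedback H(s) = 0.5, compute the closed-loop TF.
Closed-loop T = G/(1+GH).
Numerator: G_num * H_den = 10.
Denominator: G_den * H_den + G_num * H_num = (s + 3.6) + (5) = s + 8.6.
T(s) = (10)/(s + 8.6)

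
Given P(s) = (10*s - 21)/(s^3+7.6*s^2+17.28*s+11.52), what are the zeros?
Set numerator = 0: 10*s - 21 = 0 → Zeros: 2.1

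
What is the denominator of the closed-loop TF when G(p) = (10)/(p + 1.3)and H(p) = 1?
Characteristic poly = G_den * H_den + G_num * H_num = (p + 1.3) + (10) = p + 11.3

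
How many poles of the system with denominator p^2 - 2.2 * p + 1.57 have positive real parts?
Poles: 1.1 + 0.6j, 1.1 - 0.6j. RHP poles (Re>0): 2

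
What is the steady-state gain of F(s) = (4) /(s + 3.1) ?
DC gain = F(0) = num(0)/den(0) = 4/3.1 = 1.29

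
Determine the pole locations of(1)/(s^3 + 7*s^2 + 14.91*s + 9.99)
Set denominator = 0: s^3 + 7*s^2 + 14.91*s + 9.99 = (s + 1.8)(s + 3.7)(s + 1.5) = 0 → Poles: -1.5, -1.8, -3.7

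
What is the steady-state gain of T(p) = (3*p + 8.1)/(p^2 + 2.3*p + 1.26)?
DC gain = T(0) = num(0)/den(0) = 8.1/1.26 = 6.429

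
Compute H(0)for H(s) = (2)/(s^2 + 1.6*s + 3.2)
DC gain = H(0) = num(0)/den(0) = 2/3.2 = 0.625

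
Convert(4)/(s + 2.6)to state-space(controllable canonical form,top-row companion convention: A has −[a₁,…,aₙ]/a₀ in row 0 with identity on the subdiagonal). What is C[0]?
Reachable canonical form: C = numerator coefficients (right-aligned, zero-padded to length n).
num = 4, C = [[4]].
C[0] = 4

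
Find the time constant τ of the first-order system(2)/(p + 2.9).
First-order system: τ = -1/pole. Pole = -2.9. τ = -1/(-2.9) = 0.3448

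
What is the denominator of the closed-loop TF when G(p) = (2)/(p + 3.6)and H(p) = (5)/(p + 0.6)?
Characteristic poly = G_den * H_den + G_num * H_num = (p^2 + 4.2*p + 2.16) + (10) = p^2 + 4.2*p + 12.16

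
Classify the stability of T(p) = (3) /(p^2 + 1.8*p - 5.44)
Denominator: p^2 + 1.8*p - 5.44 = (p - 1.6)(p + 3.4). Poles: -3.4, 1.6. Unstable (1 pole(s) in RHP)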